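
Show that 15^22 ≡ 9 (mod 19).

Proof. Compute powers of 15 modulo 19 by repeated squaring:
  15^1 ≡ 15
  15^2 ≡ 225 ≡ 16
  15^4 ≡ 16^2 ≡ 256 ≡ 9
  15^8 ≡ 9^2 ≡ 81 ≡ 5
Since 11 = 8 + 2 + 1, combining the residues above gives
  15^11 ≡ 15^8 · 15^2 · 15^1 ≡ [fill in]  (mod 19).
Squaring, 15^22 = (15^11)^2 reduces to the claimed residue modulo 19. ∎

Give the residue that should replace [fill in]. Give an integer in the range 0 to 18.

3

Multiply the listed residues: 5 · 16 · 15 = 80 → 1200.
Reducing modulo 19: 1200 = 63·19 + 3, so 15^11 ≡ 3.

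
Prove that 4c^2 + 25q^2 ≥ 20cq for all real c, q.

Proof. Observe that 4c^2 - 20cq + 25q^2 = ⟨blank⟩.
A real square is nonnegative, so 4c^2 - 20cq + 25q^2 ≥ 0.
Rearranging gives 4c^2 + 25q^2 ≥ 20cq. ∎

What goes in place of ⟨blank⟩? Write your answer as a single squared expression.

The leading and trailing coefficients are 2^2 and 5^2, and 20 = 2·2·5, so the trinomial is (2c - 5q)^2.
Hence 4c^2 - 20cq + 25q^2 ≥ 0.

(2c - 5q)^2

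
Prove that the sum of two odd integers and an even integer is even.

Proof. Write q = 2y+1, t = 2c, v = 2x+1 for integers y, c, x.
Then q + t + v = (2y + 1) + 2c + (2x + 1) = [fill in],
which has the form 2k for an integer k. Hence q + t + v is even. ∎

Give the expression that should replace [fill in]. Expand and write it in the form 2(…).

Expanding: (2y + 1) + 2c + (2x + 1) = 2c + 2x + 2y + 2.
Every term is even; pulling out the factor of 2 gives 2(c + x + y + 1).

2(c + x + y + 1)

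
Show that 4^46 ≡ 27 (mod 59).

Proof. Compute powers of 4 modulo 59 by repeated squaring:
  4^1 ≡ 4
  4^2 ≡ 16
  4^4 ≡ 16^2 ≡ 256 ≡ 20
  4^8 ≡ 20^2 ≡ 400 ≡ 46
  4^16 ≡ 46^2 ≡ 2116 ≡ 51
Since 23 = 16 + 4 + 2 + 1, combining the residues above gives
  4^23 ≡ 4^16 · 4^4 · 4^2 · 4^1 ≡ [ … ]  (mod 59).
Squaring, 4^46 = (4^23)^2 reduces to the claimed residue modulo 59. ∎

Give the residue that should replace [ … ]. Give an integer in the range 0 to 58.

4^16 · 4^4 · 4^2 · 4^1 ≡ 51 · 20 · 16 · 4 = 65280.
65280 mod 59 = 26, so 4^23 ≡ 26 (mod 59).

26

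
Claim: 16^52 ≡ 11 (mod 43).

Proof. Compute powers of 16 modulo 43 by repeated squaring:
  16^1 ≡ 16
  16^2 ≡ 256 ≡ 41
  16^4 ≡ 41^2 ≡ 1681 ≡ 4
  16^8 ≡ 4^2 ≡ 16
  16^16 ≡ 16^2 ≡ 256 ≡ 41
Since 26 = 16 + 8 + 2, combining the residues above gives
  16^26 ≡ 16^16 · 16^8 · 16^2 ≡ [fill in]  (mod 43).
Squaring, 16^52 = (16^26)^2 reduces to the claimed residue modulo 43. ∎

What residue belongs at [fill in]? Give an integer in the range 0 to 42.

16^16 · 16^8 · 16^2 ≡ 41 · 16 · 41 = 26896.
26896 mod 43 = 21, so 16^26 ≡ 21 (mod 43).

21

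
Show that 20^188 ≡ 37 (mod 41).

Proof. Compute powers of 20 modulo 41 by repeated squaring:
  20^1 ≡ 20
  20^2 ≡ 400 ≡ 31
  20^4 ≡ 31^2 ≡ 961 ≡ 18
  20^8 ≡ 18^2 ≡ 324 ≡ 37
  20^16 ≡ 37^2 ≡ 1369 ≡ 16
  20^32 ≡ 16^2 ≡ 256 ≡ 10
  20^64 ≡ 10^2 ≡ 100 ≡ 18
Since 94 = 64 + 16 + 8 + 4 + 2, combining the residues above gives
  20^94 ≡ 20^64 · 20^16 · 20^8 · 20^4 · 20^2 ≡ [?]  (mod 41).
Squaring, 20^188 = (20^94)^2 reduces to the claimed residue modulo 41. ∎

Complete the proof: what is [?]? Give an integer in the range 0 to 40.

23

Multiply the listed residues: 18 · 16 · 37 · 18 · 31 = 288 → 10656 → 191808 → 5946048.
Reducing modulo 41: 5946048 = 145025·41 + 23, so 20^94 ≡ 23.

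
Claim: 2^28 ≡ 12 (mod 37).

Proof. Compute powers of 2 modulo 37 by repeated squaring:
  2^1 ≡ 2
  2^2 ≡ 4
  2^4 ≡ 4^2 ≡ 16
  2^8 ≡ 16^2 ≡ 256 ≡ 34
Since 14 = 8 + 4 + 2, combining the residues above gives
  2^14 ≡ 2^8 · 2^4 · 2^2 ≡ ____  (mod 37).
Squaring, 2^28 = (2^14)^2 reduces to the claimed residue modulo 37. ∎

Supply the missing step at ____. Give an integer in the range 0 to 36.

30

2^8 · 2^4 · 2^2 ≡ 34 · 16 · 4 = 2176.
2176 mod 37 = 30, so 2^14 ≡ 30 (mod 37).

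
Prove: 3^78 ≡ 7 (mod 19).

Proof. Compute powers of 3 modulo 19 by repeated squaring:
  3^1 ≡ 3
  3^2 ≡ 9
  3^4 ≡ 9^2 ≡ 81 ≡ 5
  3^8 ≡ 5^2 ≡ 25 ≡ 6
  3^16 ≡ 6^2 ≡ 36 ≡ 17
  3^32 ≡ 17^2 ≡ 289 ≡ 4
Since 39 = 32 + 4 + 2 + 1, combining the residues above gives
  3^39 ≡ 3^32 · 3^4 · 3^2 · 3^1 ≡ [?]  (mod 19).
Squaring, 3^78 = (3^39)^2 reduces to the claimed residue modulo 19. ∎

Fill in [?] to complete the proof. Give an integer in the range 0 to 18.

8

3^32 · 3^4 · 3^2 · 3^1 ≡ 4 · 5 · 9 · 3 = 540.
540 mod 19 = 8, so 3^39 ≡ 8 (mod 19).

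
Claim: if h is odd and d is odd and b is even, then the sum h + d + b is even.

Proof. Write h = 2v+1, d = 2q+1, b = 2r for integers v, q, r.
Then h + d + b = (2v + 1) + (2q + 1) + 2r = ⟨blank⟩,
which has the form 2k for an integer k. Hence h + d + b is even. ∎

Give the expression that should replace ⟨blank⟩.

2(q + r + v + 1)

Expanding: (2v + 1) + (2q + 1) + 2r = 2q + 2r + 2v + 2.
Every term is even; pulling out the factor of 2 gives 2(q + r + v + 1).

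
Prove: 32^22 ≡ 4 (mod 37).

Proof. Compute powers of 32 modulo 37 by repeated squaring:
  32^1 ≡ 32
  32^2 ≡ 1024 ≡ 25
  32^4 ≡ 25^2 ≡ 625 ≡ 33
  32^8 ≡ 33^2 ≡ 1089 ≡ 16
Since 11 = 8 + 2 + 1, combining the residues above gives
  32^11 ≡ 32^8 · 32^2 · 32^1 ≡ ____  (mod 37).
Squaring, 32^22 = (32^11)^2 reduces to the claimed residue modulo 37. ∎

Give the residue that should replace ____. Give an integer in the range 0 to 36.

35

Multiply the listed residues: 16 · 25 · 32 = 400 → 12800.
Reducing modulo 37: 12800 = 345·37 + 35, so 32^11 ≡ 35.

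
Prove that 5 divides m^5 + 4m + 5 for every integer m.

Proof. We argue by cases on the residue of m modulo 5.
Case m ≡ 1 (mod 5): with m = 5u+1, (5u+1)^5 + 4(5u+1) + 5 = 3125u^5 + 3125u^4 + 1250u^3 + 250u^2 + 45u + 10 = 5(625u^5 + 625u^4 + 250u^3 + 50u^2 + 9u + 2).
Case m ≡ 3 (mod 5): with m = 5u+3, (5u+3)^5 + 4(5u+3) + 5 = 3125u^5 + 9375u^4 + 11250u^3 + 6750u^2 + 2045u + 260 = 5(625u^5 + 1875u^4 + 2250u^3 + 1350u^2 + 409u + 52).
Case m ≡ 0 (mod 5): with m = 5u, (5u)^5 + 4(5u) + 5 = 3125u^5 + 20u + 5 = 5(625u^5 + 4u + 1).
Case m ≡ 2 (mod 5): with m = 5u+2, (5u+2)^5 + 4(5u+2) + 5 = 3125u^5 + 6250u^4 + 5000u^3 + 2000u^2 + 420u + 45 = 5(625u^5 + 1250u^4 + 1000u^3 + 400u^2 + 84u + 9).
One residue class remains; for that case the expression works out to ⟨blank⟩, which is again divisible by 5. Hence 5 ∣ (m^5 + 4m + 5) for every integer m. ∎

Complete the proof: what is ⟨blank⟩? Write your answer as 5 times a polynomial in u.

5(625u^5 + 2500u^4 + 4000u^3 + 3200u^2 + 1284u + 209)

The residues treated are {1, 3, 0, 2}, so the missing case is m ≡ 4 (mod 5); write m = 5u+4.
Then (5u+4)^5 + 4(5u+4) + 5 = 3125u^5 + 12500u^4 + 20000u^3 + 16000u^2 + 6420u + 1045 = 5(625u^5 + 2500u^4 + 4000u^3 + 3200u^2 + 1284u + 209).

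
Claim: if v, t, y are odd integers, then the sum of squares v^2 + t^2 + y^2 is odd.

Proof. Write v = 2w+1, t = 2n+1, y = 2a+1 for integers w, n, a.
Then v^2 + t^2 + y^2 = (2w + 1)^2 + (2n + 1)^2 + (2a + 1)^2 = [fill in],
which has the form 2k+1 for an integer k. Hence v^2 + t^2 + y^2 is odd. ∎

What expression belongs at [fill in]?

(2w + 1)^2 + (2n + 1)^2 + (2a + 1)^2 = 4a^2 + 4a + 4n^2 + 4n + 4w^2 + 4w + 3
= 2(2a^2 + 2a + 2n^2 + 2n + 2w^2 + 2w + 1) + 1.
Since 2a^2 + 2a + 2n^2 + 2n + 2w^2 + 2w + 1 is an integer, the sum of squares is of the form 2k+1 for an integer k.

2(2a^2 + 2a + 2n^2 + 2n + 2w^2 + 2w + 1) + 1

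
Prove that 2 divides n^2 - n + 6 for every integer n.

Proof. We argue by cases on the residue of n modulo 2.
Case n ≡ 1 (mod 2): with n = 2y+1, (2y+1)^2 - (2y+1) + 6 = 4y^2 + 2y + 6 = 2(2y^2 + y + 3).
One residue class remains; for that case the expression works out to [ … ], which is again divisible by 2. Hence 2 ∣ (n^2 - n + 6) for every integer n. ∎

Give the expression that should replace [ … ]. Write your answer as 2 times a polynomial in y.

Only n ≡ 0 (mod 2) is unaccounted for. Put n = 2y:
(2y)^2 - (2y) + 6 expands to 4y^2 - 2y + 6,
and factoring out 2 leaves 2(2y^2 - y + 3).

2(2y^2 - y + 3)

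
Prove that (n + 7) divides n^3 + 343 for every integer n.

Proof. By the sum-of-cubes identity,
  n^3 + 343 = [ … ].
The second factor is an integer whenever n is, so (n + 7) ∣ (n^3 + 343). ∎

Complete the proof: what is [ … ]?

(n + 7)(n^2 - 7n + 49)

a^3 + b^3 = (a + b)(a^2 - ab + b^2). With a = n, b = 7:
n^3 + 343 = (n + 7)(n^2 - 7n + 49).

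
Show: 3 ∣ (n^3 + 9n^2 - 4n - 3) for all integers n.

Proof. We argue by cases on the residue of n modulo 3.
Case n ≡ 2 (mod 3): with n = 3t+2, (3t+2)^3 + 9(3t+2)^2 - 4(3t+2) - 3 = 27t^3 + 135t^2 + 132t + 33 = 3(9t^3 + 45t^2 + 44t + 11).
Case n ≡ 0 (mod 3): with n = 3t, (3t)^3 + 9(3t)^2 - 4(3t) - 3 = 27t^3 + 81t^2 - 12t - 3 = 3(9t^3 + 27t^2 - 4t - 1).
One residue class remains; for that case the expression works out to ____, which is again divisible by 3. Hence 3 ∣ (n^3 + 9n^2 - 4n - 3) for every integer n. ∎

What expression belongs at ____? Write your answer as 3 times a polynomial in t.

3(9t^3 + 36t^2 + 17t + 1)

Only n ≡ 1 (mod 3) is unaccounted for. Put n = 3t+1:
(3t+1)^3 + 9(3t+1)^2 - 4(3t+1) - 3 expands to 27t^3 + 108t^2 + 51t + 3,
and factoring out 3 leaves 3(9t^3 + 36t^2 + 17t + 1).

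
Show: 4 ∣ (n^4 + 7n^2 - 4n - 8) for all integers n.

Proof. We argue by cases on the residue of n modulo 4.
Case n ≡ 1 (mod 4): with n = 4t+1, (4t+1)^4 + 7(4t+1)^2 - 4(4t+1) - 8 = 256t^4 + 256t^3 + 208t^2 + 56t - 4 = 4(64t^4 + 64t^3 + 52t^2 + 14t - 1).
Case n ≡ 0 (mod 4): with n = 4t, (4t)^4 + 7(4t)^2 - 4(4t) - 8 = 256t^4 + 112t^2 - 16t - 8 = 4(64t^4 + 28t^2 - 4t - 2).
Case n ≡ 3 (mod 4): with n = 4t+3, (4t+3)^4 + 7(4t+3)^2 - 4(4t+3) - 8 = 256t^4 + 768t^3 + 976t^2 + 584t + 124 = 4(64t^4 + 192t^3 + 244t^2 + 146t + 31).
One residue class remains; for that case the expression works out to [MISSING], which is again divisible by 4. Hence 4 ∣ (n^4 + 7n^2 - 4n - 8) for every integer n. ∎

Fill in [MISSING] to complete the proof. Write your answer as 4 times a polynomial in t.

4(64t^4 + 128t^3 + 124t^2 + 56t + 7)

The residues treated are {1, 0, 3}, so the missing case is n ≡ 2 (mod 4); write n = 4t+2.
Then (4t+2)^4 + 7(4t+2)^2 - 4(4t+2) - 8 = 256t^4 + 512t^3 + 496t^2 + 224t + 28 = 4(64t^4 + 128t^3 + 124t^2 + 56t + 7).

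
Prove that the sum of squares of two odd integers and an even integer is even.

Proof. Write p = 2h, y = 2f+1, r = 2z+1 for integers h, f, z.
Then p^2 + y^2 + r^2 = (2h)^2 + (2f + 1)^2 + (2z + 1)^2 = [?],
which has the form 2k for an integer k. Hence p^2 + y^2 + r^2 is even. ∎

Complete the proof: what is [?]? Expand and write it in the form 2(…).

(2h)^2 + (2f + 1)^2 + (2z + 1)^2 = 4f^2 + 4f + 4h^2 + 4z^2 + 4z + 2
= 2(2f^2 + 2f + 2h^2 + 2z^2 + 2z + 1).
Since 2f^2 + 2f + 2h^2 + 2z^2 + 2z + 1 is an integer, the sum of squares is of the form 2k for an integer k.

2(2f^2 + 2f + 2h^2 + 2z^2 + 2z + 1)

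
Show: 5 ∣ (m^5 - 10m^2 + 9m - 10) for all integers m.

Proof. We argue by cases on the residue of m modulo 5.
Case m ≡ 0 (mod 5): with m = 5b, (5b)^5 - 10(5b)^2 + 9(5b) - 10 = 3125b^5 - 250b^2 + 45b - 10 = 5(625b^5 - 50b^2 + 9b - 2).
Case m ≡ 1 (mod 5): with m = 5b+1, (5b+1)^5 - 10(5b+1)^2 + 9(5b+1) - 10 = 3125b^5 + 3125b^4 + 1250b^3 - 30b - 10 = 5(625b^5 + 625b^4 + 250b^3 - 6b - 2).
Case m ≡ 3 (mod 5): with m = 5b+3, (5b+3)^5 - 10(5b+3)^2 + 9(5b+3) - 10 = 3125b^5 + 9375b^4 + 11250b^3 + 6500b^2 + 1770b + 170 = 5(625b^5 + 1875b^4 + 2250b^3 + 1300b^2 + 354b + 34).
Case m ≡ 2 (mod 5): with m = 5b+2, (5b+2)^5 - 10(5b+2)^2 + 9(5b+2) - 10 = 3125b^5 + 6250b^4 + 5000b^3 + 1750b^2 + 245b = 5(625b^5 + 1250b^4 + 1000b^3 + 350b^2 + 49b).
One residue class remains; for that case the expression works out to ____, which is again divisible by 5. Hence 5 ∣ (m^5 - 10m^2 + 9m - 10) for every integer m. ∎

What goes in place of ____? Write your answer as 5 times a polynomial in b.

5(625b^5 + 2500b^4 + 4000b^3 + 3150b^2 + 1209b + 178)

Only m ≡ 4 (mod 5) is unaccounted for. Put m = 5b+4:
(5b+4)^5 - 10(5b+4)^2 + 9(5b+4) - 10 expands to 3125b^5 + 12500b^4 + 20000b^3 + 15750b^2 + 6045b + 890,
and factoring out 5 leaves 5(625b^5 + 2500b^4 + 4000b^3 + 3150b^2 + 1209b + 178).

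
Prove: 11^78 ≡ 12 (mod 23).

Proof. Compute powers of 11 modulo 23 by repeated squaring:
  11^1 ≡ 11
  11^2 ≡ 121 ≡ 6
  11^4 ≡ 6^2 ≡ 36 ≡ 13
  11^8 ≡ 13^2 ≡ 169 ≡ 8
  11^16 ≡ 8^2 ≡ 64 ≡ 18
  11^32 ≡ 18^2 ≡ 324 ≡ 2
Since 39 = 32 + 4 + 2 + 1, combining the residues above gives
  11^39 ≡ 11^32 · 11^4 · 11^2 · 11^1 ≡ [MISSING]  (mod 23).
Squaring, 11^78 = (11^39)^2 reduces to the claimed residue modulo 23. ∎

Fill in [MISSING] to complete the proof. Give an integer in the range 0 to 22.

14

Multiply the listed residues: 2 · 13 · 6 · 11 = 26 → 156 → 1716.
Reducing modulo 23: 1716 = 74·23 + 14, so 11^39 ≡ 14.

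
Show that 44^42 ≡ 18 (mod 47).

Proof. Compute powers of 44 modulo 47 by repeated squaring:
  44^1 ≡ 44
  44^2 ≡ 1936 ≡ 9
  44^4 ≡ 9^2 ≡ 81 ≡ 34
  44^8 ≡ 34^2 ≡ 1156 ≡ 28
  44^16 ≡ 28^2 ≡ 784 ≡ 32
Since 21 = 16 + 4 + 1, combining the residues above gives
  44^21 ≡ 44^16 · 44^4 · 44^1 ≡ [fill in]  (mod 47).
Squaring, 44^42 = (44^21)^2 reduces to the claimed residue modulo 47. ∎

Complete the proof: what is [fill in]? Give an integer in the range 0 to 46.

Multiply the listed residues: 32 · 34 · 44 = 1088 → 47872.
Reducing modulo 47: 47872 = 1018·47 + 26, so 44^21 ≡ 26.

26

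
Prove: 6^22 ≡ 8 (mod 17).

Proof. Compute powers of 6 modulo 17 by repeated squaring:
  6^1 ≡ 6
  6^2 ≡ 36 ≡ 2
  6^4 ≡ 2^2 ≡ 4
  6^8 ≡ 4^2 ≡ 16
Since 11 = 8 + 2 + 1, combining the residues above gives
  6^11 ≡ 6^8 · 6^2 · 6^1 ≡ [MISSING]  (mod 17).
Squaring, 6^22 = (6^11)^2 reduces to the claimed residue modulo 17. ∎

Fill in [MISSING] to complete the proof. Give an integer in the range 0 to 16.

5

6^8 · 6^2 · 6^1 ≡ 16 · 2 · 6 = 192.
192 mod 17 = 5, so 6^11 ≡ 5 (mod 17).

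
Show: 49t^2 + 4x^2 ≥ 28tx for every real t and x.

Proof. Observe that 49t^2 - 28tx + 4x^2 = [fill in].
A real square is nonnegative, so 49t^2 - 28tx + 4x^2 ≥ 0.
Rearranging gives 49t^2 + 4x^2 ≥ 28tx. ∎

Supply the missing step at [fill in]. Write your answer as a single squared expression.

49t^2 - 28tx + 4x^2 is a perfect-square trinomial: the outer terms are (7t)^2 and (2x)^2, and the cross term is -2·7t·2x.
So 49t^2 - 28tx + 4x^2 = (7t - 2x)^2 ≥ 0.

(7t - 2x)^2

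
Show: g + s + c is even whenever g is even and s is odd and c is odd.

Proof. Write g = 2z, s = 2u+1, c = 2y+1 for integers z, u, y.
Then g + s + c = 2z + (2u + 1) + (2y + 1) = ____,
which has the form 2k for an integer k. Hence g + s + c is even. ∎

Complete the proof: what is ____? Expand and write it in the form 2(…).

2z + (2u + 1) + (2y + 1) = 2u + 2y + 2z + 2
= 2(u + y + z + 1).
Since u + y + z + 1 is an integer, the sum is of the form 2k for an integer k.

2(u + y + z + 1)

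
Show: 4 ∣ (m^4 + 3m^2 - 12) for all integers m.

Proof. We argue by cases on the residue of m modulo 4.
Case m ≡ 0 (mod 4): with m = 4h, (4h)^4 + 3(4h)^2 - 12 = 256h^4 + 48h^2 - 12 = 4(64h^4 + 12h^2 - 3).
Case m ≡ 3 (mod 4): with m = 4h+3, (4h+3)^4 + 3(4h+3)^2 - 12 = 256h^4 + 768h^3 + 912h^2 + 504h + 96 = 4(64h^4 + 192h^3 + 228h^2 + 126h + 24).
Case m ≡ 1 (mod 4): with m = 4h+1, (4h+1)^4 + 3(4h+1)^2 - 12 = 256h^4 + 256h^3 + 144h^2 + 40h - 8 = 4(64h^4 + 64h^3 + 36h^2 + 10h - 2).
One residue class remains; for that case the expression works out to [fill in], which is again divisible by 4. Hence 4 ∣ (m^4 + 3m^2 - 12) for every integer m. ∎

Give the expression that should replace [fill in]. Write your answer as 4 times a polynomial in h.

Only m ≡ 2 (mod 4) is unaccounted for. Put m = 4h+2:
(4h+2)^4 + 3(4h+2)^2 - 12 expands to 256h^4 + 512h^3 + 432h^2 + 176h + 16,
and factoring out 4 leaves 4(64h^4 + 128h^3 + 108h^2 + 44h + 4).

4(64h^4 + 128h^3 + 108h^2 + 44h + 4)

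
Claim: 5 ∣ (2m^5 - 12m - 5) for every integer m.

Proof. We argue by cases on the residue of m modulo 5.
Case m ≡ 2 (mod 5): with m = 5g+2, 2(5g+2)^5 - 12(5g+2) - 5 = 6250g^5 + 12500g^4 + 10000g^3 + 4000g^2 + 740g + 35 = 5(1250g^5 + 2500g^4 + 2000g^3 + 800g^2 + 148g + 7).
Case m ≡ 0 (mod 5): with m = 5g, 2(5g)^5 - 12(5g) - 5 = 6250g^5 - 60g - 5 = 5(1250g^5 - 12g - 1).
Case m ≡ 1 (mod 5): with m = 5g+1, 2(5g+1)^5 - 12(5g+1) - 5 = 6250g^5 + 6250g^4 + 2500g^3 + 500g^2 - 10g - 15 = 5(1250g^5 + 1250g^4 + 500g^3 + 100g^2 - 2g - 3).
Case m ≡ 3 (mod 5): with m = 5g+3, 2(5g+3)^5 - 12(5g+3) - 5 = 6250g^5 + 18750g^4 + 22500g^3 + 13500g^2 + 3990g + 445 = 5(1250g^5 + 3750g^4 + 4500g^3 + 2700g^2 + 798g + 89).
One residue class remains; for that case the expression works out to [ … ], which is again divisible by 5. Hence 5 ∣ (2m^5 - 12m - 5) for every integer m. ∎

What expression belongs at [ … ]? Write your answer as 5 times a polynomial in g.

The residues treated are {2, 0, 1, 3}, so the missing case is m ≡ 4 (mod 5); write m = 5g+4.
Then 2(5g+4)^5 - 12(5g+4) - 5 = 6250g^5 + 25000g^4 + 40000g^3 + 32000g^2 + 12740g + 1995 = 5(1250g^5 + 5000g^4 + 8000g^3 + 6400g^2 + 2548g + 399).

5(1250g^5 + 5000g^4 + 8000g^3 + 6400g^2 + 2548g + 399)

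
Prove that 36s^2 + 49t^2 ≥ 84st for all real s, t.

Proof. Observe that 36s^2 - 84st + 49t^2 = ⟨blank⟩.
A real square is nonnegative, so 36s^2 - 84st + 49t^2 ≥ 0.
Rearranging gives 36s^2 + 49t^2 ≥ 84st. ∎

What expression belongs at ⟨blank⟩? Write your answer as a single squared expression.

(6s - 7t)^2

The leading and trailing coefficients are 6^2 and 7^2, and 84 = 2·6·7, so the trinomial is (6s - 7t)^2.
Hence 36s^2 - 84st + 49t^2 ≥ 0.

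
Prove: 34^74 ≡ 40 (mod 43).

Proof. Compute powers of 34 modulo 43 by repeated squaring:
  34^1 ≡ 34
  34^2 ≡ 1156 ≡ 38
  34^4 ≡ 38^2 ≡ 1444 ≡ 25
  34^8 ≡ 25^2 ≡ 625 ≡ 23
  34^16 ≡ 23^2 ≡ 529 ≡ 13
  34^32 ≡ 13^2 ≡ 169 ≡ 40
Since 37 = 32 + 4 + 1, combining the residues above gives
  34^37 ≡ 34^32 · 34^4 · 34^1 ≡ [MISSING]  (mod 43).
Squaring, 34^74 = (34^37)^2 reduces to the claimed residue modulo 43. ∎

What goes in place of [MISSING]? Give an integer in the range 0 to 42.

34^32 · 34^4 · 34^1 ≡ 40 · 25 · 34 = 34000.
34000 mod 43 = 30, so 34^37 ≡ 30 (mod 43).

30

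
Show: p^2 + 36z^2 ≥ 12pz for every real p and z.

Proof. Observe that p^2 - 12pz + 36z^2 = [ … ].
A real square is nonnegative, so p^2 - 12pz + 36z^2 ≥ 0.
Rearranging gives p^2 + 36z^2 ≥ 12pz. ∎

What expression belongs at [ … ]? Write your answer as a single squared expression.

(p - 6z)^2

p^2 - 12pz + 36z^2 is a perfect-square trinomial: the outer terms are (p)^2 and (6z)^2, and the cross term is -2·p·6z.
So p^2 - 12pz + 36z^2 = (p - 6z)^2 ≥ 0.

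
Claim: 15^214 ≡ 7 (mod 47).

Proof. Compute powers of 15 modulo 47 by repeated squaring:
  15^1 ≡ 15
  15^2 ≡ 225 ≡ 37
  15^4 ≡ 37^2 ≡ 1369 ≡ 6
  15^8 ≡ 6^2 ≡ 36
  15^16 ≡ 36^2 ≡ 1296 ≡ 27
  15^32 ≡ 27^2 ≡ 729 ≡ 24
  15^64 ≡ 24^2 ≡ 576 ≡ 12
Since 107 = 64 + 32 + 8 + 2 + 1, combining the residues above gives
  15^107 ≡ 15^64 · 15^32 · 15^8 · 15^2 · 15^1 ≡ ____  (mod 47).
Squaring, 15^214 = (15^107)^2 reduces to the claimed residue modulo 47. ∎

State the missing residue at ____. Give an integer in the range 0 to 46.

30

15^64 · 15^32 · 15^8 · 15^2 · 15^1 ≡ 12 · 24 · 36 · 37 · 15 = 5754240.
5754240 mod 47 = 30, so 15^107 ≡ 30 (mod 47).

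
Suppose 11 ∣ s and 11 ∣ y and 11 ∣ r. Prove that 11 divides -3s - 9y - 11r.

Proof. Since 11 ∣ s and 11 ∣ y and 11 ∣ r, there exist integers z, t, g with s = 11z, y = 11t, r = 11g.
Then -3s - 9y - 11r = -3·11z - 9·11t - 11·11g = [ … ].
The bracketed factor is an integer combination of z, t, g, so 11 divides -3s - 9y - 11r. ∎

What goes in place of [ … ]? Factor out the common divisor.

11(-11g - 9t - 3z)

Pull the common 11 out of every term: -3·11z - 9·11t - 11·11g = 11(-11g - 9t - 3z).
-11g - 9t - 3z is an integer, which exhibits the divisibility.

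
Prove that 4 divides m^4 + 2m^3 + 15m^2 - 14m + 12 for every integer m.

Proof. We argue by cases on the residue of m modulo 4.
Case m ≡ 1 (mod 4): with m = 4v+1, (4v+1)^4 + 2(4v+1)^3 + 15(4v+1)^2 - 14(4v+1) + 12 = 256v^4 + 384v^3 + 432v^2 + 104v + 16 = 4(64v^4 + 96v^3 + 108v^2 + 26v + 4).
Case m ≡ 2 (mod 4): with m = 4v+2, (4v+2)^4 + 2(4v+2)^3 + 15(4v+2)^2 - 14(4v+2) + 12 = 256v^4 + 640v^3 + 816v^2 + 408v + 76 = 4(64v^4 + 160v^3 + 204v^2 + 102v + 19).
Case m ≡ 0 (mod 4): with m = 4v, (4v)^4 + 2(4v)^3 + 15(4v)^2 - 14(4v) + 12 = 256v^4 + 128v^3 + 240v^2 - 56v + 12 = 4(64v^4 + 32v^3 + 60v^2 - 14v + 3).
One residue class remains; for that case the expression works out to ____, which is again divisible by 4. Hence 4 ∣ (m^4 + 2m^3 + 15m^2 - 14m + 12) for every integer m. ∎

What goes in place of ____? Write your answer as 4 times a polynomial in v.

4(64v^4 + 224v^3 + 348v^2 + 238v + 60)

Only m ≡ 3 (mod 4) is unaccounted for. Put m = 4v+3:
(4v+3)^4 + 2(4v+3)^3 + 15(4v+3)^2 - 14(4v+3) + 12 expands to 256v^4 + 896v^3 + 1392v^2 + 952v + 240,
and factoring out 4 leaves 4(64v^4 + 224v^3 + 348v^2 + 238v + 60).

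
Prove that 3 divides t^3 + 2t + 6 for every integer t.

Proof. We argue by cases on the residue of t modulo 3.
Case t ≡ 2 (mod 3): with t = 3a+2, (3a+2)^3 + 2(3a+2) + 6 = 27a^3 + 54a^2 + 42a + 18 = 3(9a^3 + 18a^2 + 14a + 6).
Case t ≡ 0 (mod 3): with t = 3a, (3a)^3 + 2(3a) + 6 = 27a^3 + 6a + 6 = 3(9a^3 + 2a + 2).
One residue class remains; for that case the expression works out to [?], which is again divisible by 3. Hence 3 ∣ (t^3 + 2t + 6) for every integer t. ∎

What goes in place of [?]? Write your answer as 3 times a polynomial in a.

The residues treated are {2, 0}, so the missing case is t ≡ 1 (mod 3); write t = 3a+1.
Then (3a+1)^3 + 2(3a+1) + 6 = 27a^3 + 27a^2 + 15a + 9 = 3(9a^3 + 9a^2 + 5a + 3).

3(9a^3 + 9a^2 + 5a + 3)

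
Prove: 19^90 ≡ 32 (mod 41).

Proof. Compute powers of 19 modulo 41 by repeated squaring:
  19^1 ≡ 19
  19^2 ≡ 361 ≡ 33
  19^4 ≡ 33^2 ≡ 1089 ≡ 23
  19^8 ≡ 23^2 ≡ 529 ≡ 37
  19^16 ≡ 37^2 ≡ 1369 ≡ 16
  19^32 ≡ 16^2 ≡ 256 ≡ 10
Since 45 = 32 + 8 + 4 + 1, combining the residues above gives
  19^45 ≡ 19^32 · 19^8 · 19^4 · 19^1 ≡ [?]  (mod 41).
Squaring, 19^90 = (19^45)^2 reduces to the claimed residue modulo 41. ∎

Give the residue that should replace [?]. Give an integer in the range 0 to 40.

27

Multiply the listed residues: 10 · 37 · 23 · 19 = 370 → 8510 → 161690.
Reducing modulo 41: 161690 = 3943·41 + 27, so 19^45 ≡ 27.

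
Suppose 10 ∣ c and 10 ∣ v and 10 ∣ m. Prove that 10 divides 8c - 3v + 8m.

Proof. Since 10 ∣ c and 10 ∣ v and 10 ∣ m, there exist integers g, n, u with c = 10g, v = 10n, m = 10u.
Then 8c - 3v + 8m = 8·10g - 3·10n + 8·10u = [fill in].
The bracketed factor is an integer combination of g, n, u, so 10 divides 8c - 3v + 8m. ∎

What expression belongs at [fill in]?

Each term has a factor of 10: 8·10g - 3·10n + 8·10u = 10·(8g - 3n + 8u).
Since 8g - 3n + 8u is an integer, 10 ∣ (8c - 3v + 8m).

10(8g - 3n + 8u)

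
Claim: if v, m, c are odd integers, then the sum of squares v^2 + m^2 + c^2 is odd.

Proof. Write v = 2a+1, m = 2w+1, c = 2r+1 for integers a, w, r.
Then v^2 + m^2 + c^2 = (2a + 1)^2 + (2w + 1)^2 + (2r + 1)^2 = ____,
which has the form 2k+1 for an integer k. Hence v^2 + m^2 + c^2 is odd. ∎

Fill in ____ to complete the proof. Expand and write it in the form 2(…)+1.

Expanding: (2a + 1)^2 + (2w + 1)^2 + (2r + 1)^2 = 4a^2 + 4a + 4r^2 + 4r + 4w^2 + 4w + 3.
Every term except the constant is even, so this is 2(2a^2 + 2a + 2r^2 + 2r + 2w^2 + 2w + 1) + 1,
and 2a^2 + 2a + 2r^2 + 2r + 2w^2 + 2w + 1 ∈ ℤ gives the required form.

2(2a^2 + 2a + 2r^2 + 2r + 2w^2 + 2w + 1) + 1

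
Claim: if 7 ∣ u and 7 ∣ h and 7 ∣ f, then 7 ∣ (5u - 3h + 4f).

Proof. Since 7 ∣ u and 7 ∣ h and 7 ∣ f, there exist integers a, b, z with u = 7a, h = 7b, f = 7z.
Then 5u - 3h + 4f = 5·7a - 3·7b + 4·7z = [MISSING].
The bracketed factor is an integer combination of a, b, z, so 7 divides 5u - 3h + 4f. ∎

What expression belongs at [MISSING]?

7(5a - 3b + 4z)

Pull the common 7 out of every term: 5·7a - 3·7b + 4·7z = 7(5a - 3b + 4z).
5a - 3b + 4z is an integer, which exhibits the divisibility.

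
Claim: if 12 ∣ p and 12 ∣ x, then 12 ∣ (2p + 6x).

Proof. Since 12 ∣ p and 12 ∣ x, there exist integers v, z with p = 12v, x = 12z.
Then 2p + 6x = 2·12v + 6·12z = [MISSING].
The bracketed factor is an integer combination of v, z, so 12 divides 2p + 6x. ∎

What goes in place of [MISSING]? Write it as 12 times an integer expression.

Each term has a factor of 12: 2·12v + 6·12z = 12·(2v + 6z).
Since 2v + 6z is an integer, 12 ∣ (2p + 6x).

12(2v + 6z)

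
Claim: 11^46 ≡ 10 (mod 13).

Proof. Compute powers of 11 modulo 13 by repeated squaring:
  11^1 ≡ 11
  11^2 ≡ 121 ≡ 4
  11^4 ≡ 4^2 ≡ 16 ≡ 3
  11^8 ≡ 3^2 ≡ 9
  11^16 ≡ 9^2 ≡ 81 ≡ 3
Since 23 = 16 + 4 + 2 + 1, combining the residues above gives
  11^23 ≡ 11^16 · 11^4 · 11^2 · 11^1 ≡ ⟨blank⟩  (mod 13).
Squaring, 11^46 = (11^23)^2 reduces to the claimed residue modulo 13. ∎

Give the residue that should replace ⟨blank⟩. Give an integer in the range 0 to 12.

11^16 · 11^4 · 11^2 · 11^1 ≡ 3 · 3 · 4 · 11 = 396.
396 mod 13 = 6, so 11^23 ≡ 6 (mod 13).

6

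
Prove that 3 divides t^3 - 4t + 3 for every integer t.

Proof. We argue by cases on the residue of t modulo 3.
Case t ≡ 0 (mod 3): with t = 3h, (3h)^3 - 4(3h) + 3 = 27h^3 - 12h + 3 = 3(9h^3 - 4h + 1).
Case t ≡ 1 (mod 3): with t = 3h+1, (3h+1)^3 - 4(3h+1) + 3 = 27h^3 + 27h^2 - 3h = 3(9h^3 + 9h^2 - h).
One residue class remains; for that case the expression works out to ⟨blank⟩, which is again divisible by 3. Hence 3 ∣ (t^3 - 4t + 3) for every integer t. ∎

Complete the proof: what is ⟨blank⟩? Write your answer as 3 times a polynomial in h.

Only t ≡ 2 (mod 3) is unaccounted for. Put t = 3h+2:
(3h+2)^3 - 4(3h+2) + 3 expands to 27h^3 + 54h^2 + 24h + 3,
and factoring out 3 leaves 3(9h^3 + 18h^2 + 8h + 1).

3(9h^3 + 18h^2 + 8h + 1)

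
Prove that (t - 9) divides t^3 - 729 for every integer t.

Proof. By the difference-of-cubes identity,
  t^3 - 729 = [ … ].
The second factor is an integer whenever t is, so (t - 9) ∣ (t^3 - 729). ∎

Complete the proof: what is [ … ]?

a^3 - b^3 = (a - b)(a^2 + ab + b^2). With a = t, b = 9:
t^3 - 729 = (t - 9)(t^2 + 9t + 81).

(t - 9)(t^2 + 9t + 81)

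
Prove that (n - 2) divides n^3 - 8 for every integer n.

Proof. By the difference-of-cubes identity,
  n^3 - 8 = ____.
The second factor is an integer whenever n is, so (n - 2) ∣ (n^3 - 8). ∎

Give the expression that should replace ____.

(n - 2)(n^2 + 2n + 4)

a^3 - b^3 = (a - b)(a^2 + ab + b^2). With a = n, b = 2:
n^3 - 8 = (n - 2)(n^2 + 2n + 4).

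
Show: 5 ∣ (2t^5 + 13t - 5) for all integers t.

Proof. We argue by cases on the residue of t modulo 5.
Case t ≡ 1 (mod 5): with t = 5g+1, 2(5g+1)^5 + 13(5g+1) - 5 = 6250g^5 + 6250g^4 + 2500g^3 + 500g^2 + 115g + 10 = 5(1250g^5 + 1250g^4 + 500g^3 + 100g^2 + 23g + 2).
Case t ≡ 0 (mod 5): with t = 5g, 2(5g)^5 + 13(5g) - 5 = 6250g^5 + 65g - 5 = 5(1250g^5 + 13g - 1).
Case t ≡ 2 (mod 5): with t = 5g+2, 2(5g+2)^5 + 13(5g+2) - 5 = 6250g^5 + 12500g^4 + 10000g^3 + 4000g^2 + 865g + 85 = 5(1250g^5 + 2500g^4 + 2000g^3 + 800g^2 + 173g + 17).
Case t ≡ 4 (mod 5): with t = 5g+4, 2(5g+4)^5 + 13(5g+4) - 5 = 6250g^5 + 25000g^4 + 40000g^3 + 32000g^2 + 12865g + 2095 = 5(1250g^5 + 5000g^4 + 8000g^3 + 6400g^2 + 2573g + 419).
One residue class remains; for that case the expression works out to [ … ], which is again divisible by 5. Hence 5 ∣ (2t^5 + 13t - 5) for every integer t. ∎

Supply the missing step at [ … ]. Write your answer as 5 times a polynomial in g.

5(1250g^5 + 3750g^4 + 4500g^3 + 2700g^2 + 823g + 104)

Only t ≡ 3 (mod 5) is unaccounted for. Put t = 5g+3:
2(5g+3)^5 + 13(5g+3) - 5 expands to 6250g^5 + 18750g^4 + 22500g^3 + 13500g^2 + 4115g + 520,
and factoring out 5 leaves 5(1250g^5 + 3750g^4 + 4500g^3 + 2700g^2 + 823g + 104).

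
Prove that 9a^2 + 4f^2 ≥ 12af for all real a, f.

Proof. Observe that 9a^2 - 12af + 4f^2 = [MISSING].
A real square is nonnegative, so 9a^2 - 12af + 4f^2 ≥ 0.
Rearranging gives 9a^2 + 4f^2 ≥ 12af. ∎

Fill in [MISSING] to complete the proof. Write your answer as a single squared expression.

The leading and trailing coefficients are 3^2 and 2^2, and 12 = 2·3·2, so the trinomial is (3a - 2f)^2.
Hence 9a^2 - 12af + 4f^2 ≥ 0.

(3a - 2f)^2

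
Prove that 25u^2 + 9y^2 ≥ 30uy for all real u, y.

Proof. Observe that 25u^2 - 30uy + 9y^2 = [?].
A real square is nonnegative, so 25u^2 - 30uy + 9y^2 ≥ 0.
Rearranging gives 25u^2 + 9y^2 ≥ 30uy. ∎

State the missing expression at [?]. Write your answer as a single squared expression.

(5u - 3y)^2

25u^2 - 30uy + 9y^2 is a perfect-square trinomial: the outer terms are (5u)^2 and (3y)^2, and the cross term is -2·5u·3y.
So 25u^2 - 30uy + 9y^2 = (5u - 3y)^2 ≥ 0.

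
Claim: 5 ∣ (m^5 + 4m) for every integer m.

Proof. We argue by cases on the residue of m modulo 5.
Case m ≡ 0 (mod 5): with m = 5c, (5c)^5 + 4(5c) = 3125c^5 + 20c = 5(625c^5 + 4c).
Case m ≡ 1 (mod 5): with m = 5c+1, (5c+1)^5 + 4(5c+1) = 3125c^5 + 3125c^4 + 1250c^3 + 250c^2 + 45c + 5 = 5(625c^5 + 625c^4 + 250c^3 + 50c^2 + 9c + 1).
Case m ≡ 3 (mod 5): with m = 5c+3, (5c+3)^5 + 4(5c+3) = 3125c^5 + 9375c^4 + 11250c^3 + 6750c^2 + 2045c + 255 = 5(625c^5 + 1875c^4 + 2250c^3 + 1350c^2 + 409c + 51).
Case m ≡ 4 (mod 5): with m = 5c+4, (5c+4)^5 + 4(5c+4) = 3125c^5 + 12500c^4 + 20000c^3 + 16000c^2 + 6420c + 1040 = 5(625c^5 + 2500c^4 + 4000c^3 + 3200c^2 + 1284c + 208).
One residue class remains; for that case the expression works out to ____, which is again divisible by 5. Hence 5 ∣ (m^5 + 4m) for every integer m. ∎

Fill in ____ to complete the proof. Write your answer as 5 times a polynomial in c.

The residues treated are {0, 1, 3, 4}, so the missing case is m ≡ 2 (mod 5); write m = 5c+2.
Then (5c+2)^5 + 4(5c+2) = 3125c^5 + 6250c^4 + 5000c^3 + 2000c^2 + 420c + 40 = 5(625c^5 + 1250c^4 + 1000c^3 + 400c^2 + 84c + 8).

5(625c^5 + 1250c^4 + 1000c^3 + 400c^2 + 84c + 8)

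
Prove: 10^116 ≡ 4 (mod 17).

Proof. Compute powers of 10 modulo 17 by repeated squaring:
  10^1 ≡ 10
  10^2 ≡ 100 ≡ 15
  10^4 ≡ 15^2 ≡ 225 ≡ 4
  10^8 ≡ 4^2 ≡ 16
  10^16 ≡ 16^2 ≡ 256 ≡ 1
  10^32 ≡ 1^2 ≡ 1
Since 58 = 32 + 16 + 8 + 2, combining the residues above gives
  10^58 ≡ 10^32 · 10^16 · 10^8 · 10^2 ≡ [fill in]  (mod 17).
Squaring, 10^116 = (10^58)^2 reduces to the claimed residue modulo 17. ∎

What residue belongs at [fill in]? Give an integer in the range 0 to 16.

Multiply the listed residues: 1 · 1 · 16 · 15 = 1 → 16 → 240.
Reducing modulo 17: 240 = 14·17 + 2, so 10^58 ≡ 2.

2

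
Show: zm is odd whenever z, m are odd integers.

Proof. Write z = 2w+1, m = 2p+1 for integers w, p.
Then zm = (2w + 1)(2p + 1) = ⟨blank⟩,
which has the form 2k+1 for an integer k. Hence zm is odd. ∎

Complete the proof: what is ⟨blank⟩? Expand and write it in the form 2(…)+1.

2(2pw + p + w) + 1

Expanding: (2w + 1)(2p + 1) = 4pw + 2p + 2w + 1.
Every term except the constant is even, so this is 2(2pw + p + w) + 1,
and 2pw + p + w ∈ ℤ gives the required form.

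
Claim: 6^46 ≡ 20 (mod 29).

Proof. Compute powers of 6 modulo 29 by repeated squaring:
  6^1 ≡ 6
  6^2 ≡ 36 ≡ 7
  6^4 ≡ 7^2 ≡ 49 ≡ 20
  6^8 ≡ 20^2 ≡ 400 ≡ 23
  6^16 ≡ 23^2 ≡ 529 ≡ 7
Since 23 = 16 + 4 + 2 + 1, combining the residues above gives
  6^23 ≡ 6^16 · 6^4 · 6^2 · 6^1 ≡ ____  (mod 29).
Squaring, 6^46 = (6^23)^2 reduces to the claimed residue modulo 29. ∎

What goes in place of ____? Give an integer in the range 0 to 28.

22

6^16 · 6^4 · 6^2 · 6^1 ≡ 7 · 20 · 7 · 6 = 5880.
5880 mod 29 = 22, so 6^23 ≡ 22 (mod 29).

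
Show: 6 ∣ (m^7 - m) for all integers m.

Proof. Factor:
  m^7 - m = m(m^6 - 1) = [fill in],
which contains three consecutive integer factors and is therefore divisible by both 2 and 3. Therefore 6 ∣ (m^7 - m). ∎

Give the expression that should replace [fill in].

m^6 - 1 = (m^2 - 1)(m^4 + m^2 + 1), and m^2 - 1 = (m-1)(m+1).
So m(m^6 - 1) = (m - 1)m(m + 1)(m^4 + m^2 + 1).

(m - 1)m(m + 1)(m^4 + m^2 + 1)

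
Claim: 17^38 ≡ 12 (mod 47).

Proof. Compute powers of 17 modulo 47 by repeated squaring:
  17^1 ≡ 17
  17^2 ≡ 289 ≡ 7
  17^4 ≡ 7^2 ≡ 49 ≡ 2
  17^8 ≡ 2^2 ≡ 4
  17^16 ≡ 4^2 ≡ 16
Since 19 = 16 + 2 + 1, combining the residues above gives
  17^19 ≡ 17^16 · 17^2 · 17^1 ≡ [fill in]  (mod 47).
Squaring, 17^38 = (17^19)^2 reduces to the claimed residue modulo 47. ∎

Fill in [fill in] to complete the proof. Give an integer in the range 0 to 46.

24

17^16 · 17^2 · 17^1 ≡ 16 · 7 · 17 = 1904.
1904 mod 47 = 24, so 17^19 ≡ 24 (mod 47).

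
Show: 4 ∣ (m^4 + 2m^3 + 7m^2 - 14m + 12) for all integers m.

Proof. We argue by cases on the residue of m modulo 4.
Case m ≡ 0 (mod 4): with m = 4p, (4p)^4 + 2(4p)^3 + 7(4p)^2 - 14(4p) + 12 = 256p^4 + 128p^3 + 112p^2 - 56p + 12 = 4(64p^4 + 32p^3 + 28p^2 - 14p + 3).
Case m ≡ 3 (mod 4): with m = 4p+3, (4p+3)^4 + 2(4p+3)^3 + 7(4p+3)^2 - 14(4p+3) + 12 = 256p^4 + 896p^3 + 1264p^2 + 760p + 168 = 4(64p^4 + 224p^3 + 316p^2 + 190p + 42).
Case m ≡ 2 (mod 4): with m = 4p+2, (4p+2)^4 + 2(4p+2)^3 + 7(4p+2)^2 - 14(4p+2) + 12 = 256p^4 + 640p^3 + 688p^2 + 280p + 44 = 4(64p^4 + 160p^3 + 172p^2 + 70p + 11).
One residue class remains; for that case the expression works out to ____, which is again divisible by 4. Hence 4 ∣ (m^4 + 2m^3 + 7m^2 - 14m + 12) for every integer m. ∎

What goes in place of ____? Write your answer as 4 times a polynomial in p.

Only m ≡ 1 (mod 4) is unaccounted for. Put m = 4p+1:
(4p+1)^4 + 2(4p+1)^3 + 7(4p+1)^2 - 14(4p+1) + 12 expands to 256p^4 + 384p^3 + 304p^2 + 40p + 8,
and factoring out 4 leaves 4(64p^4 + 96p^3 + 76p^2 + 10p + 2).

4(64p^4 + 96p^3 + 76p^2 + 10p + 2)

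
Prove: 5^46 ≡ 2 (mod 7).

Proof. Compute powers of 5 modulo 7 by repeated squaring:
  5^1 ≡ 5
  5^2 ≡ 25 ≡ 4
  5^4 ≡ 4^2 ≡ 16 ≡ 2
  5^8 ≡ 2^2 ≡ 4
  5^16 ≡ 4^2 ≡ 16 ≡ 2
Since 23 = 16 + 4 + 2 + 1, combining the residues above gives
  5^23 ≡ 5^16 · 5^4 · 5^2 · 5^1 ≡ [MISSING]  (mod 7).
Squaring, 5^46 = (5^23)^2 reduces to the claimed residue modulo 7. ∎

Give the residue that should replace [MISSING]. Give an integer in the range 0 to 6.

3

5^16 · 5^4 · 5^2 · 5^1 ≡ 2 · 2 · 4 · 5 = 80.
80 mod 7 = 3, so 5^23 ≡ 3 (mod 7).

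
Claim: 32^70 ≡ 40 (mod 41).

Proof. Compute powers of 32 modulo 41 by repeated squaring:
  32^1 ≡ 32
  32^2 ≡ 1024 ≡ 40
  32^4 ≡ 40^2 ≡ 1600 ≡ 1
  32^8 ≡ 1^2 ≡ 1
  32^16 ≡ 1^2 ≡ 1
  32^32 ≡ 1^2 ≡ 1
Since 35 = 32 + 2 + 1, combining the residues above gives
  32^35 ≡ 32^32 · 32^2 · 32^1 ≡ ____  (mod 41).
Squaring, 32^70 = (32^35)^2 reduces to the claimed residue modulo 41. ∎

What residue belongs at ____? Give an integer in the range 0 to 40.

Multiply the listed residues: 1 · 40 · 32 = 40 → 1280.
Reducing modulo 41: 1280 = 31·41 + 9, so 32^35 ≡ 9.

9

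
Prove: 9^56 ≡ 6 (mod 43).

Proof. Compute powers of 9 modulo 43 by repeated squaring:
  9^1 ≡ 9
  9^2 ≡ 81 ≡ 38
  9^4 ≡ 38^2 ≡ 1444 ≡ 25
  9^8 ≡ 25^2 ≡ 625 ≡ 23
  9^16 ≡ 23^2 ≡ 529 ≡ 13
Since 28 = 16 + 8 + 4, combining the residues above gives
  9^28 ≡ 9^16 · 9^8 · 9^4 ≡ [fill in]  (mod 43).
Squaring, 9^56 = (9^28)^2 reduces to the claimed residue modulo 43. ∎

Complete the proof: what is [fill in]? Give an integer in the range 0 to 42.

9^16 · 9^8 · 9^4 ≡ 13 · 23 · 25 = 7475.
7475 mod 43 = 36, so 9^28 ≡ 36 (mod 43).

36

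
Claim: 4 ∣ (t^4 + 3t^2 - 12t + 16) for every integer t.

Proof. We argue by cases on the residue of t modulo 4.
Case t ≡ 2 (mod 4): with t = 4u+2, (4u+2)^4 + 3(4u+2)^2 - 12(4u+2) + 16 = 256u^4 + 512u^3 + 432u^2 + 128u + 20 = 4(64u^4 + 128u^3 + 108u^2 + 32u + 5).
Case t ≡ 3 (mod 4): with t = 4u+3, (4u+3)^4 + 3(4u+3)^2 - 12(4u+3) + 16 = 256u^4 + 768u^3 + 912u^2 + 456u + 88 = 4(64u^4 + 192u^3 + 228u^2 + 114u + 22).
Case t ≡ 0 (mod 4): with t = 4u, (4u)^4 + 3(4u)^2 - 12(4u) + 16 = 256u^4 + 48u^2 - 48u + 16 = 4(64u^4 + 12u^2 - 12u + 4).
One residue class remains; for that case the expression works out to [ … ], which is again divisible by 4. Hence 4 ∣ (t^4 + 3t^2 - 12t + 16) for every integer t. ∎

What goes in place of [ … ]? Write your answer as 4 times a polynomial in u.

Only t ≡ 1 (mod 4) is unaccounted for. Put t = 4u+1:
(4u+1)^4 + 3(4u+1)^2 - 12(4u+1) + 16 expands to 256u^4 + 256u^3 + 144u^2 - 8u + 8,
and factoring out 4 leaves 4(64u^4 + 64u^3 + 36u^2 - 2u + 2).

4(64u^4 + 64u^3 + 36u^2 - 2u + 2)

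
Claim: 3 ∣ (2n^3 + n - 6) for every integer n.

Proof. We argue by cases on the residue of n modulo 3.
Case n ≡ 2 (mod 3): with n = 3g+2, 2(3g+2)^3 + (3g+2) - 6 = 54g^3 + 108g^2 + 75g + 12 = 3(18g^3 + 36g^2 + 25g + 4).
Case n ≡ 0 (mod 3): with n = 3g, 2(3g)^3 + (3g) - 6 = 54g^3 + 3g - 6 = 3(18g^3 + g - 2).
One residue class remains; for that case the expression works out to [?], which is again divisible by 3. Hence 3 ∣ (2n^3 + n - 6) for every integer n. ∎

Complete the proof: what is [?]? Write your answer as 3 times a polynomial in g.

3(18g^3 + 18g^2 + 7g - 1)

Only n ≡ 1 (mod 3) is unaccounted for. Put n = 3g+1:
2(3g+1)^3 + (3g+1) - 6 expands to 54g^3 + 54g^2 + 21g - 3,
and factoring out 3 leaves 3(18g^3 + 18g^2 + 7g - 1).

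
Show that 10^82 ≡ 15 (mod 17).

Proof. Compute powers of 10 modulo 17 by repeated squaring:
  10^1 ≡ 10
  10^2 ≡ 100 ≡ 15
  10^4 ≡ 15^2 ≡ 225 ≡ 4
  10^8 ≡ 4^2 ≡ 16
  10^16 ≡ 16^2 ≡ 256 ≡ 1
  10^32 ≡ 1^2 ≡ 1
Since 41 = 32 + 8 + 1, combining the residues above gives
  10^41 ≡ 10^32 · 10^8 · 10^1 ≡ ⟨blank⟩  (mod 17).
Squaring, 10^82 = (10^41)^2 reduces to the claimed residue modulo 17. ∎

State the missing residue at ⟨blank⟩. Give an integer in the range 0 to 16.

Multiply the listed residues: 1 · 16 · 10 = 16 → 160.
Reducing modulo 17: 160 = 9·17 + 7, so 10^41 ≡ 7.

7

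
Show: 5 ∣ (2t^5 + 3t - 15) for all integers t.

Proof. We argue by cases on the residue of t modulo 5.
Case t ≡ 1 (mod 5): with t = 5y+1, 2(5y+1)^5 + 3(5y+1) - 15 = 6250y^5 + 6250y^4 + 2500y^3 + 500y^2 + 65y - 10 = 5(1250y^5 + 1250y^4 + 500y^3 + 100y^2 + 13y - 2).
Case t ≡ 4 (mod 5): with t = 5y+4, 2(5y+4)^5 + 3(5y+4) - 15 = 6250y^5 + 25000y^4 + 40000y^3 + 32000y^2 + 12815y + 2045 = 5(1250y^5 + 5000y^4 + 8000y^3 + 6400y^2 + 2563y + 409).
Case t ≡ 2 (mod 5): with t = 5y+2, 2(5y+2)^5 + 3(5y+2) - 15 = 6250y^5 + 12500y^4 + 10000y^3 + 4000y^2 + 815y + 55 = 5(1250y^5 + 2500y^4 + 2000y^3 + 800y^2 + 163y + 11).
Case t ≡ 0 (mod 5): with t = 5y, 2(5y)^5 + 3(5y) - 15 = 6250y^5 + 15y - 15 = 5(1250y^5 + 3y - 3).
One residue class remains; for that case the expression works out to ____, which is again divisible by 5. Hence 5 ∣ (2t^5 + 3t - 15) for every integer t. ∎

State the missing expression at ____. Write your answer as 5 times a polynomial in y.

5(1250y^5 + 3750y^4 + 4500y^3 + 2700y^2 + 813y + 96)

The residues treated are {1, 4, 2, 0}, so the missing case is t ≡ 3 (mod 5); write t = 5y+3.
Then 2(5y+3)^5 + 3(5y+3) - 15 = 6250y^5 + 18750y^4 + 22500y^3 + 13500y^2 + 4065y + 480 = 5(1250y^5 + 3750y^4 + 4500y^3 + 2700y^2 + 813y + 96).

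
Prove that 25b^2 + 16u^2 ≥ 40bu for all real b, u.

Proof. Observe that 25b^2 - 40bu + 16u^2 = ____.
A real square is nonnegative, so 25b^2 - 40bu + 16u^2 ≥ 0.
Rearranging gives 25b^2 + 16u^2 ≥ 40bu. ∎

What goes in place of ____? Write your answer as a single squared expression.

The leading and trailing coefficients are 5^2 and 4^2, and 40 = 2·5·4, so the trinomial is (5b - 4u)^2.
Hence 25b^2 - 40bu + 16u^2 ≥ 0.

(5b - 4u)^2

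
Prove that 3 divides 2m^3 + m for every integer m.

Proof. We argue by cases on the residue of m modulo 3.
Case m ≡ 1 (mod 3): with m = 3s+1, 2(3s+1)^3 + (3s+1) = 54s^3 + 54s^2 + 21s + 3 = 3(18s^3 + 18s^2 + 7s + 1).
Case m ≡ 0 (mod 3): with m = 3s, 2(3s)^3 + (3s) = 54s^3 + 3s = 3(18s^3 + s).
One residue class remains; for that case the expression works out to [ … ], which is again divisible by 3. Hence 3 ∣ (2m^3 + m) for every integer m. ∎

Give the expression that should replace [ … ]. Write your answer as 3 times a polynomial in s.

3(18s^3 + 36s^2 + 25s + 6)

The residues treated are {1, 0}, so the missing case is m ≡ 2 (mod 3); write m = 3s+2.
Then 2(3s+2)^3 + (3s+2) = 54s^3 + 108s^2 + 75s + 18 = 3(18s^3 + 36s^2 + 25s + 6).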